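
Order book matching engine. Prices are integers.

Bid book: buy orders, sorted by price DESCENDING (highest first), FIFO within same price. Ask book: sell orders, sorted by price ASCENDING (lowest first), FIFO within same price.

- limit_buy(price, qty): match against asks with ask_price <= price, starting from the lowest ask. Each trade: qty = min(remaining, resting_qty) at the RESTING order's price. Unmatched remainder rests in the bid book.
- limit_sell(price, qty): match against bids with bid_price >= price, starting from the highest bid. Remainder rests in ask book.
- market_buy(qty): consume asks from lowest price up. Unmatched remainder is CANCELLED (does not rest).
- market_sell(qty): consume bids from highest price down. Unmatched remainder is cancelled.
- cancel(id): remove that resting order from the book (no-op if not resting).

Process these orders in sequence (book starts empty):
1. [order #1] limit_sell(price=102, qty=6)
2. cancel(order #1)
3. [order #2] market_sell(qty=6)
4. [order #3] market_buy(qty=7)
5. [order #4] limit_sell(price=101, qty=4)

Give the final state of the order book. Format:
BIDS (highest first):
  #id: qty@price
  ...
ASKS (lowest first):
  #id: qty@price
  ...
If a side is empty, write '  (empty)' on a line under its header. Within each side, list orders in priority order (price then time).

Answer: BIDS (highest first):
  (empty)
ASKS (lowest first):
  #4: 4@101

Derivation:
After op 1 [order #1] limit_sell(price=102, qty=6): fills=none; bids=[-] asks=[#1:6@102]
After op 2 cancel(order #1): fills=none; bids=[-] asks=[-]
After op 3 [order #2] market_sell(qty=6): fills=none; bids=[-] asks=[-]
After op 4 [order #3] market_buy(qty=7): fills=none; bids=[-] asks=[-]
After op 5 [order #4] limit_sell(price=101, qty=4): fills=none; bids=[-] asks=[#4:4@101]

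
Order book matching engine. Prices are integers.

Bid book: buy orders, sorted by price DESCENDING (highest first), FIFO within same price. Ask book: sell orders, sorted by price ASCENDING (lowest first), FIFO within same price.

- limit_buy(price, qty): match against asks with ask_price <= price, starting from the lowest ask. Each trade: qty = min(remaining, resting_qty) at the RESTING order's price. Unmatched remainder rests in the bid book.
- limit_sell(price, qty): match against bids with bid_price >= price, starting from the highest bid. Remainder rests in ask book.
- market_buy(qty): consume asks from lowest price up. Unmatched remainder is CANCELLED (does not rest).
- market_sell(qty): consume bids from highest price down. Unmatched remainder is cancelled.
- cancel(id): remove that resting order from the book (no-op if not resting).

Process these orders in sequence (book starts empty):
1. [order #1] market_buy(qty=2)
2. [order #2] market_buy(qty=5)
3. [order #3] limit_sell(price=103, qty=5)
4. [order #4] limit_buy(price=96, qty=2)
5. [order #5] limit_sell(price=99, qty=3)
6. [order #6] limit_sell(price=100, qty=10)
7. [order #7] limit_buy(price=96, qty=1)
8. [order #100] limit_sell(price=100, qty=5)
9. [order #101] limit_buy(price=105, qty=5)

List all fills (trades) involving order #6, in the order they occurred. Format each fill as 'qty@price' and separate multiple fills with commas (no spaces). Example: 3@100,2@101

After op 1 [order #1] market_buy(qty=2): fills=none; bids=[-] asks=[-]
After op 2 [order #2] market_buy(qty=5): fills=none; bids=[-] asks=[-]
After op 3 [order #3] limit_sell(price=103, qty=5): fills=none; bids=[-] asks=[#3:5@103]
After op 4 [order #4] limit_buy(price=96, qty=2): fills=none; bids=[#4:2@96] asks=[#3:5@103]
After op 5 [order #5] limit_sell(price=99, qty=3): fills=none; bids=[#4:2@96] asks=[#5:3@99 #3:5@103]
After op 6 [order #6] limit_sell(price=100, qty=10): fills=none; bids=[#4:2@96] asks=[#5:3@99 #6:10@100 #3:5@103]
After op 7 [order #7] limit_buy(price=96, qty=1): fills=none; bids=[#4:2@96 #7:1@96] asks=[#5:3@99 #6:10@100 #3:5@103]
After op 8 [order #100] limit_sell(price=100, qty=5): fills=none; bids=[#4:2@96 #7:1@96] asks=[#5:3@99 #6:10@100 #100:5@100 #3:5@103]
After op 9 [order #101] limit_buy(price=105, qty=5): fills=#101x#5:3@99 #101x#6:2@100; bids=[#4:2@96 #7:1@96] asks=[#6:8@100 #100:5@100 #3:5@103]

Answer: 2@100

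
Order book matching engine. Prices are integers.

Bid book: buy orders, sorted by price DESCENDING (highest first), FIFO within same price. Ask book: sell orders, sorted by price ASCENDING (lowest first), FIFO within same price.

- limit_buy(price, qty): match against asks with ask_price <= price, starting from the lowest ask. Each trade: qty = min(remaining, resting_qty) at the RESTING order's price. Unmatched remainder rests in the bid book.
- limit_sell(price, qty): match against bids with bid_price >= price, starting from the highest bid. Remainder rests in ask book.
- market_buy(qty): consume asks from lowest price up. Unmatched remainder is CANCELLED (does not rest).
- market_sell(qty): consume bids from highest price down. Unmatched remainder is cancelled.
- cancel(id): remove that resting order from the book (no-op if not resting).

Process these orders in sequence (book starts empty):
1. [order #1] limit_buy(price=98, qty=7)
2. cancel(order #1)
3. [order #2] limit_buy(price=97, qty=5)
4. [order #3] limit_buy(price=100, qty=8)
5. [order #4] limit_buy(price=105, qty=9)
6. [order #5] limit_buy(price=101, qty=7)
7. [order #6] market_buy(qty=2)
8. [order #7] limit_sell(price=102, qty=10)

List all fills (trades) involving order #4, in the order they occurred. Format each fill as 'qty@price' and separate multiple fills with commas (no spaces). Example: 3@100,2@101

Answer: 9@105

Derivation:
After op 1 [order #1] limit_buy(price=98, qty=7): fills=none; bids=[#1:7@98] asks=[-]
After op 2 cancel(order #1): fills=none; bids=[-] asks=[-]
After op 3 [order #2] limit_buy(price=97, qty=5): fills=none; bids=[#2:5@97] asks=[-]
After op 4 [order #3] limit_buy(price=100, qty=8): fills=none; bids=[#3:8@100 #2:5@97] asks=[-]
After op 5 [order #4] limit_buy(price=105, qty=9): fills=none; bids=[#4:9@105 #3:8@100 #2:5@97] asks=[-]
After op 6 [order #5] limit_buy(price=101, qty=7): fills=none; bids=[#4:9@105 #5:7@101 #3:8@100 #2:5@97] asks=[-]
After op 7 [order #6] market_buy(qty=2): fills=none; bids=[#4:9@105 #5:7@101 #3:8@100 #2:5@97] asks=[-]
After op 8 [order #7] limit_sell(price=102, qty=10): fills=#4x#7:9@105; bids=[#5:7@101 #3:8@100 #2:5@97] asks=[#7:1@102]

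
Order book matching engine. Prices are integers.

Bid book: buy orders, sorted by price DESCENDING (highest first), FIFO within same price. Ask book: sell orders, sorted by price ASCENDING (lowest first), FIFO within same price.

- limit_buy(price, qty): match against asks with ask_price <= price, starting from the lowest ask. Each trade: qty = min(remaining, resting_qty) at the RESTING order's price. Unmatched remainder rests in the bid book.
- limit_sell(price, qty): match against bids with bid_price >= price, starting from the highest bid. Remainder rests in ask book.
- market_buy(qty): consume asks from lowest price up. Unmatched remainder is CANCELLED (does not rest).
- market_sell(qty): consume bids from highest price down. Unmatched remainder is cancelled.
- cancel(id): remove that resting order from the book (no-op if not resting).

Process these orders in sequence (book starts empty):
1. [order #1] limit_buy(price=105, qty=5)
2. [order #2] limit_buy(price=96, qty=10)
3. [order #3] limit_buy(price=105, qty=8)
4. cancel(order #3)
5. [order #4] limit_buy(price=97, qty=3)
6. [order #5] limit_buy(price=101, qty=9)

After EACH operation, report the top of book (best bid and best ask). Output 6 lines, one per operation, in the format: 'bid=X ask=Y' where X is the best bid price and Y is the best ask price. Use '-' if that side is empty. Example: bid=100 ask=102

After op 1 [order #1] limit_buy(price=105, qty=5): fills=none; bids=[#1:5@105] asks=[-]
After op 2 [order #2] limit_buy(price=96, qty=10): fills=none; bids=[#1:5@105 #2:10@96] asks=[-]
After op 3 [order #3] limit_buy(price=105, qty=8): fills=none; bids=[#1:5@105 #3:8@105 #2:10@96] asks=[-]
After op 4 cancel(order #3): fills=none; bids=[#1:5@105 #2:10@96] asks=[-]
After op 5 [order #4] limit_buy(price=97, qty=3): fills=none; bids=[#1:5@105 #4:3@97 #2:10@96] asks=[-]
After op 6 [order #5] limit_buy(price=101, qty=9): fills=none; bids=[#1:5@105 #5:9@101 #4:3@97 #2:10@96] asks=[-]

Answer: bid=105 ask=-
bid=105 ask=-
bid=105 ask=-
bid=105 ask=-
bid=105 ask=-
bid=105 ask=-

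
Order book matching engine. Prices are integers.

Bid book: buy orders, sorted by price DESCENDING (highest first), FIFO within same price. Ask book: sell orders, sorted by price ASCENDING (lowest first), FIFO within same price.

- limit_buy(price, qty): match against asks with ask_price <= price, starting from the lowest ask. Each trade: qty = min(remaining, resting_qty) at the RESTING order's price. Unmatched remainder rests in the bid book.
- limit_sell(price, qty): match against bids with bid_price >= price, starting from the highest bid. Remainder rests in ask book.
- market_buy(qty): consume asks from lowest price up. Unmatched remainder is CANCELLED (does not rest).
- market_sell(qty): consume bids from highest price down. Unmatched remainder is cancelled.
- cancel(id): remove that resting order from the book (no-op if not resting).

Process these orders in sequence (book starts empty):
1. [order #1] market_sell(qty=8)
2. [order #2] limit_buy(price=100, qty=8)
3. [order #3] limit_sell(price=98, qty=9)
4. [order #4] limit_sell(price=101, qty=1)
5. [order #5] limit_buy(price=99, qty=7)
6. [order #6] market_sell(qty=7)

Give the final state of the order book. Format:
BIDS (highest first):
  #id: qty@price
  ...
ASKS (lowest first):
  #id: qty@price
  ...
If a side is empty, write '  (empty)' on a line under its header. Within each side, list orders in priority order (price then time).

Answer: BIDS (highest first):
  (empty)
ASKS (lowest first):
  #4: 1@101

Derivation:
After op 1 [order #1] market_sell(qty=8): fills=none; bids=[-] asks=[-]
After op 2 [order #2] limit_buy(price=100, qty=8): fills=none; bids=[#2:8@100] asks=[-]
After op 3 [order #3] limit_sell(price=98, qty=9): fills=#2x#3:8@100; bids=[-] asks=[#3:1@98]
After op 4 [order #4] limit_sell(price=101, qty=1): fills=none; bids=[-] asks=[#3:1@98 #4:1@101]
After op 5 [order #5] limit_buy(price=99, qty=7): fills=#5x#3:1@98; bids=[#5:6@99] asks=[#4:1@101]
After op 6 [order #6] market_sell(qty=7): fills=#5x#6:6@99; bids=[-] asks=[#4:1@101]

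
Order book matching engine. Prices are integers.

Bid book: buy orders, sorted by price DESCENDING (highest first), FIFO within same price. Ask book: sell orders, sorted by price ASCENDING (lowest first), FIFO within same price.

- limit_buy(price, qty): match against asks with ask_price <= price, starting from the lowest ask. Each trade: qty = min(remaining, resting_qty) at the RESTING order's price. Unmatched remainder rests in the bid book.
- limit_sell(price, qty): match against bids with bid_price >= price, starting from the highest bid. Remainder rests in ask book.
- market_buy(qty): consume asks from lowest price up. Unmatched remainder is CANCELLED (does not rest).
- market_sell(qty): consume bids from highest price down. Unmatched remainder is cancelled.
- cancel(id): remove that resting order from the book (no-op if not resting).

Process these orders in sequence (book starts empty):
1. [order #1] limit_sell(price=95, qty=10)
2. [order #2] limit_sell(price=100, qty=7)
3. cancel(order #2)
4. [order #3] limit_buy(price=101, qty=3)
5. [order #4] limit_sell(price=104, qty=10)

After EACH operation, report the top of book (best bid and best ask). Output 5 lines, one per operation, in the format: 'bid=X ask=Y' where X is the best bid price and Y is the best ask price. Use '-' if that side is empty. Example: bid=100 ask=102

After op 1 [order #1] limit_sell(price=95, qty=10): fills=none; bids=[-] asks=[#1:10@95]
After op 2 [order #2] limit_sell(price=100, qty=7): fills=none; bids=[-] asks=[#1:10@95 #2:7@100]
After op 3 cancel(order #2): fills=none; bids=[-] asks=[#1:10@95]
After op 4 [order #3] limit_buy(price=101, qty=3): fills=#3x#1:3@95; bids=[-] asks=[#1:7@95]
After op 5 [order #4] limit_sell(price=104, qty=10): fills=none; bids=[-] asks=[#1:7@95 #4:10@104]

Answer: bid=- ask=95
bid=- ask=95
bid=- ask=95
bid=- ask=95
bid=- ask=95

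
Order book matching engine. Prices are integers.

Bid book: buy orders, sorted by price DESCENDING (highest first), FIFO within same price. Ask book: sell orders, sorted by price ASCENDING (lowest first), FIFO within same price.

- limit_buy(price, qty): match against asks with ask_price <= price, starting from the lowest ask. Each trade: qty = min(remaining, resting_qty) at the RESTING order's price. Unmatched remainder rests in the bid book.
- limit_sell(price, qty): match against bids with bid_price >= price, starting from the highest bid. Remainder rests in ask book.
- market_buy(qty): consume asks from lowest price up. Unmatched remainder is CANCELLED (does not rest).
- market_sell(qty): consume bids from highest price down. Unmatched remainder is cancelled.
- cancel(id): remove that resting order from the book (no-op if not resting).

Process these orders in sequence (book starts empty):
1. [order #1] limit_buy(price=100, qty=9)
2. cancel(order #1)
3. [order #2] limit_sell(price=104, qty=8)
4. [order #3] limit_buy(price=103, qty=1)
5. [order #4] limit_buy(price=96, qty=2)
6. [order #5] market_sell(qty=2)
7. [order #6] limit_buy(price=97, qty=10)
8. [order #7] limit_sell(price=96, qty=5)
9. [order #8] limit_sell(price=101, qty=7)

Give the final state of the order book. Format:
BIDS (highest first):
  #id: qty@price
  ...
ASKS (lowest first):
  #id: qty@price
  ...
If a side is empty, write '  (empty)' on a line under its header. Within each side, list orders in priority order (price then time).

Answer: BIDS (highest first):
  #6: 5@97
  #4: 1@96
ASKS (lowest first):
  #8: 7@101
  #2: 8@104

Derivation:
After op 1 [order #1] limit_buy(price=100, qty=9): fills=none; bids=[#1:9@100] asks=[-]
After op 2 cancel(order #1): fills=none; bids=[-] asks=[-]
After op 3 [order #2] limit_sell(price=104, qty=8): fills=none; bids=[-] asks=[#2:8@104]
After op 4 [order #3] limit_buy(price=103, qty=1): fills=none; bids=[#3:1@103] asks=[#2:8@104]
After op 5 [order #4] limit_buy(price=96, qty=2): fills=none; bids=[#3:1@103 #4:2@96] asks=[#2:8@104]
After op 6 [order #5] market_sell(qty=2): fills=#3x#5:1@103 #4x#5:1@96; bids=[#4:1@96] asks=[#2:8@104]
After op 7 [order #6] limit_buy(price=97, qty=10): fills=none; bids=[#6:10@97 #4:1@96] asks=[#2:8@104]
After op 8 [order #7] limit_sell(price=96, qty=5): fills=#6x#7:5@97; bids=[#6:5@97 #4:1@96] asks=[#2:8@104]
After op 9 [order #8] limit_sell(price=101, qty=7): fills=none; bids=[#6:5@97 #4:1@96] asks=[#8:7@101 #2:8@104]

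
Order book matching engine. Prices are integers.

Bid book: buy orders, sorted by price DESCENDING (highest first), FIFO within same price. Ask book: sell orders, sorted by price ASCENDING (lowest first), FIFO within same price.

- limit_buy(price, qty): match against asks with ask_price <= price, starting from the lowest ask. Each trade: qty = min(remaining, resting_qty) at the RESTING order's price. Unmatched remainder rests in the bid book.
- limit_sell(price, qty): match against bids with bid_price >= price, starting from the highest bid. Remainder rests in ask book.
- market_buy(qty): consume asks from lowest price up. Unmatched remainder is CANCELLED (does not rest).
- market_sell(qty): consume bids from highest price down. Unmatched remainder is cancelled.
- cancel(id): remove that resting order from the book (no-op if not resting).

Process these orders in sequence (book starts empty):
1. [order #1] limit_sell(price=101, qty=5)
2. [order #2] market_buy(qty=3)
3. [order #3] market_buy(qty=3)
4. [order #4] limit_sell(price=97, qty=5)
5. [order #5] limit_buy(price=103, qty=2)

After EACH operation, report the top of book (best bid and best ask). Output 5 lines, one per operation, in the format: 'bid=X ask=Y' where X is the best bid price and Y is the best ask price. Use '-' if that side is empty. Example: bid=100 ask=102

After op 1 [order #1] limit_sell(price=101, qty=5): fills=none; bids=[-] asks=[#1:5@101]
After op 2 [order #2] market_buy(qty=3): fills=#2x#1:3@101; bids=[-] asks=[#1:2@101]
After op 3 [order #3] market_buy(qty=3): fills=#3x#1:2@101; bids=[-] asks=[-]
After op 4 [order #4] limit_sell(price=97, qty=5): fills=none; bids=[-] asks=[#4:5@97]
After op 5 [order #5] limit_buy(price=103, qty=2): fills=#5x#4:2@97; bids=[-] asks=[#4:3@97]

Answer: bid=- ask=101
bid=- ask=101
bid=- ask=-
bid=- ask=97
bid=- ask=97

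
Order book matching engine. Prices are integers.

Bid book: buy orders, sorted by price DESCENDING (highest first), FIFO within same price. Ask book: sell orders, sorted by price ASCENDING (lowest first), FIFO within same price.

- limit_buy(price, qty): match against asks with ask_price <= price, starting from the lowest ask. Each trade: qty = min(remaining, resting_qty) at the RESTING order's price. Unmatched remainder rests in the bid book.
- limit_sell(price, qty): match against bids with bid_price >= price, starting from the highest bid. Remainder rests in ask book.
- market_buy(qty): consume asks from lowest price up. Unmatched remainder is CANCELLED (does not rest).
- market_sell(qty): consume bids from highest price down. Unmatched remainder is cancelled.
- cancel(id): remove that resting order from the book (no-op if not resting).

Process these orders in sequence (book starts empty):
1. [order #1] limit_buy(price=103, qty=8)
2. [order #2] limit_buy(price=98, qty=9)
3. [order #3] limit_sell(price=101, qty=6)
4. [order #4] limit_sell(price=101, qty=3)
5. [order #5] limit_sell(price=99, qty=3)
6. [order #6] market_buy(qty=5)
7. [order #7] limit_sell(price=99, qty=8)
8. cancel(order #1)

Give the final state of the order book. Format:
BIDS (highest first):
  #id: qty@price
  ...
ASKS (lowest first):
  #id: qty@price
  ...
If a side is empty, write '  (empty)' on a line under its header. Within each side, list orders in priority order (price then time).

After op 1 [order #1] limit_buy(price=103, qty=8): fills=none; bids=[#1:8@103] asks=[-]
After op 2 [order #2] limit_buy(price=98, qty=9): fills=none; bids=[#1:8@103 #2:9@98] asks=[-]
After op 3 [order #3] limit_sell(price=101, qty=6): fills=#1x#3:6@103; bids=[#1:2@103 #2:9@98] asks=[-]
After op 4 [order #4] limit_sell(price=101, qty=3): fills=#1x#4:2@103; bids=[#2:9@98] asks=[#4:1@101]
After op 5 [order #5] limit_sell(price=99, qty=3): fills=none; bids=[#2:9@98] asks=[#5:3@99 #4:1@101]
After op 6 [order #6] market_buy(qty=5): fills=#6x#5:3@99 #6x#4:1@101; bids=[#2:9@98] asks=[-]
After op 7 [order #7] limit_sell(price=99, qty=8): fills=none; bids=[#2:9@98] asks=[#7:8@99]
After op 8 cancel(order #1): fills=none; bids=[#2:9@98] asks=[#7:8@99]

Answer: BIDS (highest first):
  #2: 9@98
ASKS (lowest first):
  #7: 8@99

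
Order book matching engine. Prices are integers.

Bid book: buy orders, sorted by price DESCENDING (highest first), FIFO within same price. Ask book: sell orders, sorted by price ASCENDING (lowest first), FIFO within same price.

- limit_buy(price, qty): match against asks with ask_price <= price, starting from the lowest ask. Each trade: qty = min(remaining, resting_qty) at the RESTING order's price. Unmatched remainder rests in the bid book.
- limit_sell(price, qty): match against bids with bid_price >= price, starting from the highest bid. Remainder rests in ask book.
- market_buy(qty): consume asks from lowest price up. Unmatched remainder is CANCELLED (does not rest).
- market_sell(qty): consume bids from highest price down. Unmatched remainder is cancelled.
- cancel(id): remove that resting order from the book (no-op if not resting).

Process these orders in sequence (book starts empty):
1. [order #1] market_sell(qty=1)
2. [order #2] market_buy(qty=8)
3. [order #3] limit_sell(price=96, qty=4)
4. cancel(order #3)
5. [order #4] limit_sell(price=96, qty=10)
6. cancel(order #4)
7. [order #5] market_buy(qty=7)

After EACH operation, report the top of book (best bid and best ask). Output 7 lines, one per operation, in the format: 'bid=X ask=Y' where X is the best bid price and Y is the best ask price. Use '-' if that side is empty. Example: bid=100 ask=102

Answer: bid=- ask=-
bid=- ask=-
bid=- ask=96
bid=- ask=-
bid=- ask=96
bid=- ask=-
bid=- ask=-

Derivation:
After op 1 [order #1] market_sell(qty=1): fills=none; bids=[-] asks=[-]
After op 2 [order #2] market_buy(qty=8): fills=none; bids=[-] asks=[-]
After op 3 [order #3] limit_sell(price=96, qty=4): fills=none; bids=[-] asks=[#3:4@96]
After op 4 cancel(order #3): fills=none; bids=[-] asks=[-]
After op 5 [order #4] limit_sell(price=96, qty=10): fills=none; bids=[-] asks=[#4:10@96]
After op 6 cancel(order #4): fills=none; bids=[-] asks=[-]
After op 7 [order #5] market_buy(qty=7): fills=none; bids=[-] asks=[-]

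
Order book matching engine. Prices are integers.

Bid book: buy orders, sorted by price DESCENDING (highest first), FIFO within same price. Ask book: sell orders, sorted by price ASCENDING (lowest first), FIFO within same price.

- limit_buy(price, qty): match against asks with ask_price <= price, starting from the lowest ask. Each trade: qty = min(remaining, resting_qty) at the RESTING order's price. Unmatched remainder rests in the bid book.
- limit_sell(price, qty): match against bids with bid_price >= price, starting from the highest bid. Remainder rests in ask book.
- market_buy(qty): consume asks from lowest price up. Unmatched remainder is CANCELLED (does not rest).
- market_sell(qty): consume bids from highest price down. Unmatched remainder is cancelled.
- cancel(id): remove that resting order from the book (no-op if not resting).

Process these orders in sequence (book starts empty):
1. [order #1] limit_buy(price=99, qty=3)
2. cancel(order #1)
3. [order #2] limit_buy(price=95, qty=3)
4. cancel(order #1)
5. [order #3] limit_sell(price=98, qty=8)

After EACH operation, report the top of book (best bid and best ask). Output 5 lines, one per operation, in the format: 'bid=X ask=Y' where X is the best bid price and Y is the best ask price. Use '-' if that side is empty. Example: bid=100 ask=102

After op 1 [order #1] limit_buy(price=99, qty=3): fills=none; bids=[#1:3@99] asks=[-]
After op 2 cancel(order #1): fills=none; bids=[-] asks=[-]
After op 3 [order #2] limit_buy(price=95, qty=3): fills=none; bids=[#2:3@95] asks=[-]
After op 4 cancel(order #1): fills=none; bids=[#2:3@95] asks=[-]
After op 5 [order #3] limit_sell(price=98, qty=8): fills=none; bids=[#2:3@95] asks=[#3:8@98]

Answer: bid=99 ask=-
bid=- ask=-
bid=95 ask=-
bid=95 ask=-
bid=95 ask=98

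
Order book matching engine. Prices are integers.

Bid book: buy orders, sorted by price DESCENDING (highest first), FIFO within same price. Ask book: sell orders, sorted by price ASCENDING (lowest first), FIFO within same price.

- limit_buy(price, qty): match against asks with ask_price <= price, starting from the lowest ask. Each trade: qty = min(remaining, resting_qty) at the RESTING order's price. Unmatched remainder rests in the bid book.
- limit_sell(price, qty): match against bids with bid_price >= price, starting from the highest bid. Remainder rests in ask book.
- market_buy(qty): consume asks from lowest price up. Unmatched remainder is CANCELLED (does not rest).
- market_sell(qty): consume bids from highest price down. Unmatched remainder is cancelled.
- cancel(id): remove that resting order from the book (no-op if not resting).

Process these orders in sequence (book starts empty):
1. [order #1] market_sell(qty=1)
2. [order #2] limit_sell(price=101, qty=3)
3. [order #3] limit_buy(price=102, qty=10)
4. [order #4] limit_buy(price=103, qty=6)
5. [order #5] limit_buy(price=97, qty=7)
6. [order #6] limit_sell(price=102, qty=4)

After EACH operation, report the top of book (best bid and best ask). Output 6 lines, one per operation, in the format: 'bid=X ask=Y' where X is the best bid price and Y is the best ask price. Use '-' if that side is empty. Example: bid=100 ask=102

Answer: bid=- ask=-
bid=- ask=101
bid=102 ask=-
bid=103 ask=-
bid=103 ask=-
bid=103 ask=-

Derivation:
After op 1 [order #1] market_sell(qty=1): fills=none; bids=[-] asks=[-]
After op 2 [order #2] limit_sell(price=101, qty=3): fills=none; bids=[-] asks=[#2:3@101]
After op 3 [order #3] limit_buy(price=102, qty=10): fills=#3x#2:3@101; bids=[#3:7@102] asks=[-]
After op 4 [order #4] limit_buy(price=103, qty=6): fills=none; bids=[#4:6@103 #3:7@102] asks=[-]
After op 5 [order #5] limit_buy(price=97, qty=7): fills=none; bids=[#4:6@103 #3:7@102 #5:7@97] asks=[-]
After op 6 [order #6] limit_sell(price=102, qty=4): fills=#4x#6:4@103; bids=[#4:2@103 #3:7@102 #5:7@97] asks=[-]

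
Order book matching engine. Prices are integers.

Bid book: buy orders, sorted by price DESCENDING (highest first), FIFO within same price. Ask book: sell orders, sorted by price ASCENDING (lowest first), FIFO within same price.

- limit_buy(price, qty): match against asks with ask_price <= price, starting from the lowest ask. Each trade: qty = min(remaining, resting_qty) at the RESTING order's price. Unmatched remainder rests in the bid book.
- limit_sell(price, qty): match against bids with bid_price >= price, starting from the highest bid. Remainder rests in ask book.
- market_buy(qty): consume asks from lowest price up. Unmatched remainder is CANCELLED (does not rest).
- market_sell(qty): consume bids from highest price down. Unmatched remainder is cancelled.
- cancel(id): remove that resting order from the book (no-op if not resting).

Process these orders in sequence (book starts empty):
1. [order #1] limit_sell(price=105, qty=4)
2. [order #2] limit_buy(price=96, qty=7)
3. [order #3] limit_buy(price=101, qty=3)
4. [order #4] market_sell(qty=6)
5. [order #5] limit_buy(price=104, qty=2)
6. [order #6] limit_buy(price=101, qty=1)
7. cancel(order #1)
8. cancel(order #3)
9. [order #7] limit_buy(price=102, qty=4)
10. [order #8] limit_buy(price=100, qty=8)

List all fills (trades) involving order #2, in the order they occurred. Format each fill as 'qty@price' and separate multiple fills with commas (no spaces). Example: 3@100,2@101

After op 1 [order #1] limit_sell(price=105, qty=4): fills=none; bids=[-] asks=[#1:4@105]
After op 2 [order #2] limit_buy(price=96, qty=7): fills=none; bids=[#2:7@96] asks=[#1:4@105]
After op 3 [order #3] limit_buy(price=101, qty=3): fills=none; bids=[#3:3@101 #2:7@96] asks=[#1:4@105]
After op 4 [order #4] market_sell(qty=6): fills=#3x#4:3@101 #2x#4:3@96; bids=[#2:4@96] asks=[#1:4@105]
After op 5 [order #5] limit_buy(price=104, qty=2): fills=none; bids=[#5:2@104 #2:4@96] asks=[#1:4@105]
After op 6 [order #6] limit_buy(price=101, qty=1): fills=none; bids=[#5:2@104 #6:1@101 #2:4@96] asks=[#1:4@105]
After op 7 cancel(order #1): fills=none; bids=[#5:2@104 #6:1@101 #2:4@96] asks=[-]
After op 8 cancel(order #3): fills=none; bids=[#5:2@104 #6:1@101 #2:4@96] asks=[-]
After op 9 [order #7] limit_buy(price=102, qty=4): fills=none; bids=[#5:2@104 #7:4@102 #6:1@101 #2:4@96] asks=[-]
After op 10 [order #8] limit_buy(price=100, qty=8): fills=none; bids=[#5:2@104 #7:4@102 #6:1@101 #8:8@100 #2:4@96] asks=[-]

Answer: 3@96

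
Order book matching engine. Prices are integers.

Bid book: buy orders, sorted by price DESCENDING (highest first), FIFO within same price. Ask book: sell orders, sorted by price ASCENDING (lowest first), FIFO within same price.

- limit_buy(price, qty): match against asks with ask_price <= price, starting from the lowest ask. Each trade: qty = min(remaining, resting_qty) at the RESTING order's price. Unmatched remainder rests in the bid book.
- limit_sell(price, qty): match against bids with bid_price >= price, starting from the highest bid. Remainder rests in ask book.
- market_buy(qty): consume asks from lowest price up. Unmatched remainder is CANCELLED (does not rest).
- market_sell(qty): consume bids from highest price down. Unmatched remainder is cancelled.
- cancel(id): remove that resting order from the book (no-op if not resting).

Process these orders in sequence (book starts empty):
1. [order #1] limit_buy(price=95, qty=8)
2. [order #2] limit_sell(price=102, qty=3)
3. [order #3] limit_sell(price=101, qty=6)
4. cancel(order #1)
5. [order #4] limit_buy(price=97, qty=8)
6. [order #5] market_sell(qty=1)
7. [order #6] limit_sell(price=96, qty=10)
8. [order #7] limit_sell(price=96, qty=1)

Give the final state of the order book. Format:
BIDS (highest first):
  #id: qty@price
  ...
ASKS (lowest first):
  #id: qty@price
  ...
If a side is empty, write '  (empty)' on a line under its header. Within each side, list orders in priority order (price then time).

Answer: BIDS (highest first):
  (empty)
ASKS (lowest first):
  #6: 3@96
  #7: 1@96
  #3: 6@101
  #2: 3@102

Derivation:
After op 1 [order #1] limit_buy(price=95, qty=8): fills=none; bids=[#1:8@95] asks=[-]
After op 2 [order #2] limit_sell(price=102, qty=3): fills=none; bids=[#1:8@95] asks=[#2:3@102]
After op 3 [order #3] limit_sell(price=101, qty=6): fills=none; bids=[#1:8@95] asks=[#3:6@101 #2:3@102]
After op 4 cancel(order #1): fills=none; bids=[-] asks=[#3:6@101 #2:3@102]
After op 5 [order #4] limit_buy(price=97, qty=8): fills=none; bids=[#4:8@97] asks=[#3:6@101 #2:3@102]
After op 6 [order #5] market_sell(qty=1): fills=#4x#5:1@97; bids=[#4:7@97] asks=[#3:6@101 #2:3@102]
After op 7 [order #6] limit_sell(price=96, qty=10): fills=#4x#6:7@97; bids=[-] asks=[#6:3@96 #3:6@101 #2:3@102]
After op 8 [order #7] limit_sell(price=96, qty=1): fills=none; bids=[-] asks=[#6:3@96 #7:1@96 #3:6@101 #2:3@102]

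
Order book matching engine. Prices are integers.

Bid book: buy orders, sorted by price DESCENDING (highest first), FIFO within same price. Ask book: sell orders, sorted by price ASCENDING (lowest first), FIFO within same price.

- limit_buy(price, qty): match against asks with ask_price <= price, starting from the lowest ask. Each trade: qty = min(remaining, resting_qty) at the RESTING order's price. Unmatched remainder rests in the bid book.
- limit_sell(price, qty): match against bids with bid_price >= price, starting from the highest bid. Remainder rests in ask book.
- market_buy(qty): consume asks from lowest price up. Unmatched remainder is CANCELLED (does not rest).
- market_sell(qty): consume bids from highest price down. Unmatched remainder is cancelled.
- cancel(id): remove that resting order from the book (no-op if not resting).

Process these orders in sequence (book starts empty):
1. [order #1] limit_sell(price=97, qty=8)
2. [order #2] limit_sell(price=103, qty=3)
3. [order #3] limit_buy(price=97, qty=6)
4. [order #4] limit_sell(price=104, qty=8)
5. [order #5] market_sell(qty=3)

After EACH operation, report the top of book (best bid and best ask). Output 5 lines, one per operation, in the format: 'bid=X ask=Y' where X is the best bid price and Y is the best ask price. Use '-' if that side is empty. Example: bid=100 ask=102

After op 1 [order #1] limit_sell(price=97, qty=8): fills=none; bids=[-] asks=[#1:8@97]
After op 2 [order #2] limit_sell(price=103, qty=3): fills=none; bids=[-] asks=[#1:8@97 #2:3@103]
After op 3 [order #3] limit_buy(price=97, qty=6): fills=#3x#1:6@97; bids=[-] asks=[#1:2@97 #2:3@103]
After op 4 [order #4] limit_sell(price=104, qty=8): fills=none; bids=[-] asks=[#1:2@97 #2:3@103 #4:8@104]
After op 5 [order #5] market_sell(qty=3): fills=none; bids=[-] asks=[#1:2@97 #2:3@103 #4:8@104]

Answer: bid=- ask=97
bid=- ask=97
bid=- ask=97
bid=- ask=97
bid=- ask=97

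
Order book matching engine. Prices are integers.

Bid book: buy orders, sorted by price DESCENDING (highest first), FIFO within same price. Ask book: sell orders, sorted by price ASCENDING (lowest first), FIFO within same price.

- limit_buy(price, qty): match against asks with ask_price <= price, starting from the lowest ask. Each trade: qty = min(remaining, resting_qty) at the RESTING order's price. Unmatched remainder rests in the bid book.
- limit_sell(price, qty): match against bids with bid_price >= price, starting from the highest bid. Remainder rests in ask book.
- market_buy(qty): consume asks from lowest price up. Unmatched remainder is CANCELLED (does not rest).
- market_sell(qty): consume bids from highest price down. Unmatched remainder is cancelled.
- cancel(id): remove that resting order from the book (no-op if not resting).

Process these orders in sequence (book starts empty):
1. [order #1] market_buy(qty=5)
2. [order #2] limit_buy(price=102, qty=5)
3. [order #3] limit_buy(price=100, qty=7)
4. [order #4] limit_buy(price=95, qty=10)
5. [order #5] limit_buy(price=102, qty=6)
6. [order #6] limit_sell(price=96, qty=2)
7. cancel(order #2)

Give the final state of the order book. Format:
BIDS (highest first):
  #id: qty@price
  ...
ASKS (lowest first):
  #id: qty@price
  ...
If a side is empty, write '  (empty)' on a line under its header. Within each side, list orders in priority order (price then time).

Answer: BIDS (highest first):
  #5: 6@102
  #3: 7@100
  #4: 10@95
ASKS (lowest first):
  (empty)

Derivation:
After op 1 [order #1] market_buy(qty=5): fills=none; bids=[-] asks=[-]
After op 2 [order #2] limit_buy(price=102, qty=5): fills=none; bids=[#2:5@102] asks=[-]
After op 3 [order #3] limit_buy(price=100, qty=7): fills=none; bids=[#2:5@102 #3:7@100] asks=[-]
After op 4 [order #4] limit_buy(price=95, qty=10): fills=none; bids=[#2:5@102 #3:7@100 #4:10@95] asks=[-]
After op 5 [order #5] limit_buy(price=102, qty=6): fills=none; bids=[#2:5@102 #5:6@102 #3:7@100 #4:10@95] asks=[-]
After op 6 [order #6] limit_sell(price=96, qty=2): fills=#2x#6:2@102; bids=[#2:3@102 #5:6@102 #3:7@100 #4:10@95] asks=[-]
After op 7 cancel(order #2): fills=none; bids=[#5:6@102 #3:7@100 #4:10@95] asks=[-]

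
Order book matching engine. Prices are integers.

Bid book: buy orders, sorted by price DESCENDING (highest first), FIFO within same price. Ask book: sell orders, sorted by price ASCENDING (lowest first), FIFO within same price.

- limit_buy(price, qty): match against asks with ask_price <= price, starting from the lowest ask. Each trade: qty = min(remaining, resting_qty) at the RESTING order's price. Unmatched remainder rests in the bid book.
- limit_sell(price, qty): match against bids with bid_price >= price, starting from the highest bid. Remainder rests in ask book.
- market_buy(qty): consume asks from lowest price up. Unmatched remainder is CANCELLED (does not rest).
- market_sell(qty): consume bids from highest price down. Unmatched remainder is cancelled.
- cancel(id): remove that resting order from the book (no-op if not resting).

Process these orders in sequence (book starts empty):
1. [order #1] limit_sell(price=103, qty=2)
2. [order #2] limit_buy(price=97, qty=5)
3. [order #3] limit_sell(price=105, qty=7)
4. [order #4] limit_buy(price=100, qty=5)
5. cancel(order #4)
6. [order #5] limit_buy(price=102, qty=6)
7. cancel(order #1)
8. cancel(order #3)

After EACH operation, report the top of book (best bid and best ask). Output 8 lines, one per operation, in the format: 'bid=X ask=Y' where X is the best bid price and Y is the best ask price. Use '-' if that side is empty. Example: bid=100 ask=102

Answer: bid=- ask=103
bid=97 ask=103
bid=97 ask=103
bid=100 ask=103
bid=97 ask=103
bid=102 ask=103
bid=102 ask=105
bid=102 ask=-

Derivation:
After op 1 [order #1] limit_sell(price=103, qty=2): fills=none; bids=[-] asks=[#1:2@103]
After op 2 [order #2] limit_buy(price=97, qty=5): fills=none; bids=[#2:5@97] asks=[#1:2@103]
After op 3 [order #3] limit_sell(price=105, qty=7): fills=none; bids=[#2:5@97] asks=[#1:2@103 #3:7@105]
After op 4 [order #4] limit_buy(price=100, qty=5): fills=none; bids=[#4:5@100 #2:5@97] asks=[#1:2@103 #3:7@105]
After op 5 cancel(order #4): fills=none; bids=[#2:5@97] asks=[#1:2@103 #3:7@105]
After op 6 [order #5] limit_buy(price=102, qty=6): fills=none; bids=[#5:6@102 #2:5@97] asks=[#1:2@103 #3:7@105]
After op 7 cancel(order #1): fills=none; bids=[#5:6@102 #2:5@97] asks=[#3:7@105]
After op 8 cancel(order #3): fills=none; bids=[#5:6@102 #2:5@97] asks=[-]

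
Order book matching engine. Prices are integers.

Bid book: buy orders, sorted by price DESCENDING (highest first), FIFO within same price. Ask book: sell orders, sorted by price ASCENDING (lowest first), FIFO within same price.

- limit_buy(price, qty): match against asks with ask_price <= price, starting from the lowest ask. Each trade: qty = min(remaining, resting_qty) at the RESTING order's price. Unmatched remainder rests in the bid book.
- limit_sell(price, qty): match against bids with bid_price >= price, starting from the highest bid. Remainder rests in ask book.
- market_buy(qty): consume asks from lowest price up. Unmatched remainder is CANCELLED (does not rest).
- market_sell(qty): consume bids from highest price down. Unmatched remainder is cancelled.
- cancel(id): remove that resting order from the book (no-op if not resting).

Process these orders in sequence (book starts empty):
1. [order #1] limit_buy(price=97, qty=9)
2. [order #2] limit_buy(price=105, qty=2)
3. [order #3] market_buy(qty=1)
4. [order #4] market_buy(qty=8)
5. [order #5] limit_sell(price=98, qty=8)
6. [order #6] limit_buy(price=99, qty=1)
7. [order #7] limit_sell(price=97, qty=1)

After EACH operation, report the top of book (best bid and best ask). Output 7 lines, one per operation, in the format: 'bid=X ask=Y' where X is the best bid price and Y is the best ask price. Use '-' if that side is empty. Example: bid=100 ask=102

After op 1 [order #1] limit_buy(price=97, qty=9): fills=none; bids=[#1:9@97] asks=[-]
After op 2 [order #2] limit_buy(price=105, qty=2): fills=none; bids=[#2:2@105 #1:9@97] asks=[-]
After op 3 [order #3] market_buy(qty=1): fills=none; bids=[#2:2@105 #1:9@97] asks=[-]
After op 4 [order #4] market_buy(qty=8): fills=none; bids=[#2:2@105 #1:9@97] asks=[-]
After op 5 [order #5] limit_sell(price=98, qty=8): fills=#2x#5:2@105; bids=[#1:9@97] asks=[#5:6@98]
After op 6 [order #6] limit_buy(price=99, qty=1): fills=#6x#5:1@98; bids=[#1:9@97] asks=[#5:5@98]
After op 7 [order #7] limit_sell(price=97, qty=1): fills=#1x#7:1@97; bids=[#1:8@97] asks=[#5:5@98]

Answer: bid=97 ask=-
bid=105 ask=-
bid=105 ask=-
bid=105 ask=-
bid=97 ask=98
bid=97 ask=98
bid=97 ask=98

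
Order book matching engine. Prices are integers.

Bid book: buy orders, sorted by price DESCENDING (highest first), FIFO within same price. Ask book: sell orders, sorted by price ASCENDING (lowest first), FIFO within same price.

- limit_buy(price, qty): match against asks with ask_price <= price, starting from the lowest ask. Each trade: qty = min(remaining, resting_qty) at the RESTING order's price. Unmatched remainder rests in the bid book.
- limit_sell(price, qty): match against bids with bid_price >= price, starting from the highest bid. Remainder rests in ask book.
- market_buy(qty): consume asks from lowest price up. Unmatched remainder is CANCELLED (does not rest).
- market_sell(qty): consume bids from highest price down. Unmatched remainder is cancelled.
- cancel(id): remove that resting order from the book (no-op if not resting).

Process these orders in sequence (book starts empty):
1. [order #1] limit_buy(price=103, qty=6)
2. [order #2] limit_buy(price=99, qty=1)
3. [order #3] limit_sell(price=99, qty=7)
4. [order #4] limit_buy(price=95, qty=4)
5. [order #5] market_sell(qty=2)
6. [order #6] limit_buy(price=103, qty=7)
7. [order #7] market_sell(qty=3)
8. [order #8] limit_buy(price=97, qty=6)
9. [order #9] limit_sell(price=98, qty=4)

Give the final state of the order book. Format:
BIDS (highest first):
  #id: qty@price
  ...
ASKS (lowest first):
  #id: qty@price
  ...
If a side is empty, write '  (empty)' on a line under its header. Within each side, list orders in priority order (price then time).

Answer: BIDS (highest first):
  #8: 6@97
  #4: 2@95
ASKS (lowest first):
  (empty)

Derivation:
After op 1 [order #1] limit_buy(price=103, qty=6): fills=none; bids=[#1:6@103] asks=[-]
After op 2 [order #2] limit_buy(price=99, qty=1): fills=none; bids=[#1:6@103 #2:1@99] asks=[-]
After op 3 [order #3] limit_sell(price=99, qty=7): fills=#1x#3:6@103 #2x#3:1@99; bids=[-] asks=[-]
After op 4 [order #4] limit_buy(price=95, qty=4): fills=none; bids=[#4:4@95] asks=[-]
After op 5 [order #5] market_sell(qty=2): fills=#4x#5:2@95; bids=[#4:2@95] asks=[-]
After op 6 [order #6] limit_buy(price=103, qty=7): fills=none; bids=[#6:7@103 #4:2@95] asks=[-]
After op 7 [order #7] market_sell(qty=3): fills=#6x#7:3@103; bids=[#6:4@103 #4:2@95] asks=[-]
After op 8 [order #8] limit_buy(price=97, qty=6): fills=none; bids=[#6:4@103 #8:6@97 #4:2@95] asks=[-]
After op 9 [order #9] limit_sell(price=98, qty=4): fills=#6x#9:4@103; bids=[#8:6@97 #4:2@95] asks=[-]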